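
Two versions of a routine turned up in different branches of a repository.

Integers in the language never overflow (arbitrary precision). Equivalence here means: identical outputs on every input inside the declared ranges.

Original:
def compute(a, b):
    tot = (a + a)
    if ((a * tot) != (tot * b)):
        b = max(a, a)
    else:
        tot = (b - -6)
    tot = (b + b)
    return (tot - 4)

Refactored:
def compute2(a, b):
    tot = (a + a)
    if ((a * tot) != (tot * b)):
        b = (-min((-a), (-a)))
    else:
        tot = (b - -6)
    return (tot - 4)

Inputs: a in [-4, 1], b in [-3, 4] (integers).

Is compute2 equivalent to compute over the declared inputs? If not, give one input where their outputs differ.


Input a=-3, b=-3: -10 from compute versus -1 from compute2.
verdict: not equivalent; witness: a=-3, b=-3


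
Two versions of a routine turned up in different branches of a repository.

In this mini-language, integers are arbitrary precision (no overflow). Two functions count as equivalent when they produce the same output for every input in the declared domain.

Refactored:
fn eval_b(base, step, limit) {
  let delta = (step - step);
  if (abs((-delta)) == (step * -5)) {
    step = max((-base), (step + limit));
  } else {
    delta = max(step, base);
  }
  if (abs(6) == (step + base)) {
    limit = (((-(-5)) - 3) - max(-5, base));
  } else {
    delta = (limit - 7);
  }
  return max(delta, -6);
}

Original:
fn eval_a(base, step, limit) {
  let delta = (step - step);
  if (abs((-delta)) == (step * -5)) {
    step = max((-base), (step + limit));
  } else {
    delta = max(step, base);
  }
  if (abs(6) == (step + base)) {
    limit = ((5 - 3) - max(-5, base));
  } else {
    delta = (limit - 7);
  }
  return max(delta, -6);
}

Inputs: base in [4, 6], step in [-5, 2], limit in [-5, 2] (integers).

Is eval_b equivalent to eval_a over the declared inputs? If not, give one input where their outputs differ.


The two are interchangeable: same computation, different form, and every declared input agrees.
Tracing base=6, step=-4, limit=-2: eval_a: delta=0, then (abs((-delta)) == (step * -5)) is false, then delta=6, then (abs(6) == (step + base)) is false, then delta=-9, then returns -6 | eval_b: delta=0, then (abs((-delta)) == (step * -5)) is false, then delta=6, then (abs(6) == (step + base)) is false, then delta=-9, then returns -6 — matching result -6.
Every one of the 192 inputs gives matching results.
verdict: equivalent


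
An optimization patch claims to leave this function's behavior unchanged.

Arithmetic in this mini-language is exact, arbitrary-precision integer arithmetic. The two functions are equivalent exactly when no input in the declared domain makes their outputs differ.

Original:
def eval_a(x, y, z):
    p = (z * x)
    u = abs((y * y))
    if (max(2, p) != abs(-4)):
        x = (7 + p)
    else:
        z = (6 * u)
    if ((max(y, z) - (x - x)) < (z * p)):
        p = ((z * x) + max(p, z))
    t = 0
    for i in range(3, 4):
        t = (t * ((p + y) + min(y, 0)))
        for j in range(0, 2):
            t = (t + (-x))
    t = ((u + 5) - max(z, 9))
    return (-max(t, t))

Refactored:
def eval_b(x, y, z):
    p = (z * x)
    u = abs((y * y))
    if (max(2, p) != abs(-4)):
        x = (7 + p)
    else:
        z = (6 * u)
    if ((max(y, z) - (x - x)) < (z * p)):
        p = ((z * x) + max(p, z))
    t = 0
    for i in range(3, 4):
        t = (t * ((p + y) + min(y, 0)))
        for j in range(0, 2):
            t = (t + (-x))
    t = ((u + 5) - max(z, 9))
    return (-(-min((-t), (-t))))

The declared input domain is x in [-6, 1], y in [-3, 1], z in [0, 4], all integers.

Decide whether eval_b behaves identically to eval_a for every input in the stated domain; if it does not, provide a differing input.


Reading the diff, among the changes: min/max/abs usage differs.
Tracing x=-2, y=1, z=2: eval_a: p := -4 | u := 1 | (max(2, p) != abs(-4)): true | x := 3 | ((max(y, z) - (x - x)) < (z * p)): false | t := 0 | iter i=3: | t := 0 | iter j=0: | t := -3 | iter j=1: | t := -6 | t := -3 | result 3 | eval_b: p := -4 | u := 1 | (max(2, p) != abs(-4)): true | x := 3 | ((max(y, z) - (x - x)) < (z * p)): false | t := 0 | iter i=3: | t := 0 | iter j=0: | t := -3 | iter j=1: | t := -6 | t := -3 | result 3 — matching result 3.
Every one of the 200 inputs gives matching results.
verdict: equivalent


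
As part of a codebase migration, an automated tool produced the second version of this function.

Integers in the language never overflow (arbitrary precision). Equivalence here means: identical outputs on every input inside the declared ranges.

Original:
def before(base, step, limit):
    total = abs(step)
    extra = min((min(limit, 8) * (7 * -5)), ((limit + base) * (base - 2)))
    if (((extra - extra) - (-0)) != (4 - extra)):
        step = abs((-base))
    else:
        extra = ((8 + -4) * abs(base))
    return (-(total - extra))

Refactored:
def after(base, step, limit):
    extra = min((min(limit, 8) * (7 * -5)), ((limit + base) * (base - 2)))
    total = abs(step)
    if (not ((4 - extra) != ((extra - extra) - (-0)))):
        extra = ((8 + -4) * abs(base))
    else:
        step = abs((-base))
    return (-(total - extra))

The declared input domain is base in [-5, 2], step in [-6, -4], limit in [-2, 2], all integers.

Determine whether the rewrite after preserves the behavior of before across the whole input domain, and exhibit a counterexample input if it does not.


Equivalent — the differences include boolean connective usage differs, yet no declared input distinguishes the two.
Spot check at base=0, step=-4, limit=-2 — before: total = 4; extra = 4; (((extra - extra) - (-0)) != (4 - extra)) -> false; extra = 0; return -4. after: extra = 4; total = 4; (not ((4 - extra) != ((extra - extra) - (-0)))) -> true; extra = 0; return -4. Both give -4.
Sweeping the whole domain (120 inputs) finds no disagreement.
verdict: equivalent


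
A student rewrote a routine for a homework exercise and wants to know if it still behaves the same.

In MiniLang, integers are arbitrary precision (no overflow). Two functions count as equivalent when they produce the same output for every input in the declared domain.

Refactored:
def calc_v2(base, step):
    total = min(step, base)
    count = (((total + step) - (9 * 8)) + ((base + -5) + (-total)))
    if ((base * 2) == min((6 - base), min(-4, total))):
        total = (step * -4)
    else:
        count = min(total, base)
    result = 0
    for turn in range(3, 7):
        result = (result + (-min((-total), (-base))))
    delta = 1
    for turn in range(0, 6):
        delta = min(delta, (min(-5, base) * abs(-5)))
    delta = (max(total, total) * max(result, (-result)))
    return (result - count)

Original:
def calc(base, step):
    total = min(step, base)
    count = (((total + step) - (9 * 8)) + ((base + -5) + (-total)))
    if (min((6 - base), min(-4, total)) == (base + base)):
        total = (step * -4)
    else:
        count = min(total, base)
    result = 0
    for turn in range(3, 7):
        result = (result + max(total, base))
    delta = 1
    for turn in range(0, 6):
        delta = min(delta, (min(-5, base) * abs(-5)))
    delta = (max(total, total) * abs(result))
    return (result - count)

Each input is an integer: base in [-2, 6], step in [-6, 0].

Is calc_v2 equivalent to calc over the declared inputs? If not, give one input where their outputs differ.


The two are interchangeable: arithmetic usage differs, plus constant usage differs, plus min/max/abs usage differs, and every declared input agrees.
Tracing base=5, step=-3: calc: total := -3 | count := -75 | (min((6 - base), min(-4, total)) == (base + base)): false | count := -3 | result := 0 | iter turn=3: | result := 5 | iter turn=4: | result := 10 | iter turn=5: | result := 15 | iter turn=6: | result := 20 | delta := 1 | iter turn=0: | delta := -25 | iter turn=1: | delta := -25 | iter turn=2: | delta := -25 | iter turn=3: | delta := -25 | iter turn=4: | delta := -25 | iter turn=5: | delta := -25 | delta := -60 | result 23 | calc_v2: total := -3 | count := -75 | ((base * 2) == min((6 - base), min(-4, total))): false | count := -3 | result := 0 | iter turn=3: | result := 5 | iter turn=4: | result := 10 | iter turn=5: | result := 15 | iter turn=6: | result := 20 | delta := 1 | iter turn=0: | delta := -25 | iter turn=1: | delta := -25 | iter turn=2: | delta := -25 | iter turn=3: | delta := -25 | iter turn=4: | delta := -25 | iter turn=5: | delta := -25 | delta := -60 | result 23 — matching result 23.
Sweeping the whole domain (63 inputs) finds no disagreement.
verdict: equivalent


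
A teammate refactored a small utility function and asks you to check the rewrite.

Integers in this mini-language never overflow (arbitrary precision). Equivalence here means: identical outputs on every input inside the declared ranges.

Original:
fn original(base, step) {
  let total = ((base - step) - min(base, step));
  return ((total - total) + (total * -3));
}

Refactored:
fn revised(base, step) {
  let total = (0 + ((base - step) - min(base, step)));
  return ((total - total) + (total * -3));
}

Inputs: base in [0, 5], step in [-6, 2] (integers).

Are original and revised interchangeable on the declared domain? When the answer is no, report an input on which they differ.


Comparing the listings, the differences include: constant usage differs, plus arithmetic usage differs.
Spot check at base=3, step=-4 — original: total=11, then returns -33. revised: total=11, then returns -33. Both give -33.
Sweeping the whole domain (54 inputs) finds no disagreement.
verdict: equivalent


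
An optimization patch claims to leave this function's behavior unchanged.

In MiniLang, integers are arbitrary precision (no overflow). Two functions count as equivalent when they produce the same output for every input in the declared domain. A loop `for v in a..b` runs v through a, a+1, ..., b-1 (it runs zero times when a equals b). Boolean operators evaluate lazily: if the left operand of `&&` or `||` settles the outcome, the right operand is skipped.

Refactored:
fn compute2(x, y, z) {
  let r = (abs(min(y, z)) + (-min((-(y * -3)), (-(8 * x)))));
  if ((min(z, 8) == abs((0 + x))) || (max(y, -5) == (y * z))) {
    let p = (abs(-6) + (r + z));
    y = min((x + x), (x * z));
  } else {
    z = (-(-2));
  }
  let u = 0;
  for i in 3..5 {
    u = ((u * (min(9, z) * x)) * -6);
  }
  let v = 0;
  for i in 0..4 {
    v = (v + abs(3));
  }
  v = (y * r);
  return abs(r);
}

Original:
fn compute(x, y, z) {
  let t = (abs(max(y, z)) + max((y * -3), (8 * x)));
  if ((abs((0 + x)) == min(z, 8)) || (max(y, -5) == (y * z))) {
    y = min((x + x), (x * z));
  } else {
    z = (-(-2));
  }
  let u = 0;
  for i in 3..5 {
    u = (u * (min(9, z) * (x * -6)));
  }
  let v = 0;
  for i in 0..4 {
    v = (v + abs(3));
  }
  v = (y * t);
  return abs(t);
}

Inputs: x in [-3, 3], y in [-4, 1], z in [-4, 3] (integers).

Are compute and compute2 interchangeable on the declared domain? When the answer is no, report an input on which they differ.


These are not equivalent — on x=-3, y=-4, z=-3 the outputs split (15 vs 16).
compute: t := 15 | ((abs((0 + x)) == min(z, 8)) || (max(y, -5) == (y * z))): false | z := 2 | u := 0 | iter i=3: | u := 0 | iter i=4: | u := 0 | v := 0 | iter i=0: | v := 3 | iter i=1: | v := 6 | iter i=2: | v := 9 | iter i=3: | v := 12 | v := -60 | result 15
compute2: r := 16 | ((min(z, 8) == abs((0 + x))) || (max(y, -5) == (y * z))): false | z := 2 | u := 0 | iter i=3: | u := 0 | iter i=4: | u := 0 | v := 0 | iter i=0: | v := 3 | iter i=1: | v := 6 | iter i=2: | v := 9 | iter i=3: | v := 12 | v := -64 | result 16
verdict: not equivalent; witness: x=-3, y=-4, z=-3


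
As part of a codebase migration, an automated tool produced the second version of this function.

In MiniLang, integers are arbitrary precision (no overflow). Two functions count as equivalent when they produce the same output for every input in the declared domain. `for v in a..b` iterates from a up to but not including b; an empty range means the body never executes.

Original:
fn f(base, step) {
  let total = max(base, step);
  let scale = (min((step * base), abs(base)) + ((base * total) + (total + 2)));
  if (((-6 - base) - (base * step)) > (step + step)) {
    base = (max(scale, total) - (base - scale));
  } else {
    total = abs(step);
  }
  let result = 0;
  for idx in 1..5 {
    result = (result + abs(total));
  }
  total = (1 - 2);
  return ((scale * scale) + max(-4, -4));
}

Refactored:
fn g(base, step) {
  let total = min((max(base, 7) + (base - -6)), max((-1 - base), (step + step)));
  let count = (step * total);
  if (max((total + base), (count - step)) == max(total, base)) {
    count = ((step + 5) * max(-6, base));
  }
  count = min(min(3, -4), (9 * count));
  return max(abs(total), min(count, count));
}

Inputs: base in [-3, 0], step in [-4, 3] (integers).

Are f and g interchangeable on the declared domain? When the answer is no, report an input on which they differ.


These are not equivalent — on base=-3, step=-4 the outputs split (117 vs 2).
f: total becomes -3; next scale becomes 11; next (((-6 - base) - (base * step)) > (step + step)) evaluates to false; next total becomes 4; next result becomes 0; next at idx=1:; next result becomes 4; next at idx=2:; next result becomes 8; next at idx=3:; next result becomes 12; next at idx=4:; next result becomes 16; next total becomes -1; next final value 117
g: total becomes 2; next count becomes -8; next (max((total + base), (count - step)) == max(total, base)) evaluates to false; next count becomes -72; next final value 2
verdict: not equivalent; witness: base=-3, step=-4


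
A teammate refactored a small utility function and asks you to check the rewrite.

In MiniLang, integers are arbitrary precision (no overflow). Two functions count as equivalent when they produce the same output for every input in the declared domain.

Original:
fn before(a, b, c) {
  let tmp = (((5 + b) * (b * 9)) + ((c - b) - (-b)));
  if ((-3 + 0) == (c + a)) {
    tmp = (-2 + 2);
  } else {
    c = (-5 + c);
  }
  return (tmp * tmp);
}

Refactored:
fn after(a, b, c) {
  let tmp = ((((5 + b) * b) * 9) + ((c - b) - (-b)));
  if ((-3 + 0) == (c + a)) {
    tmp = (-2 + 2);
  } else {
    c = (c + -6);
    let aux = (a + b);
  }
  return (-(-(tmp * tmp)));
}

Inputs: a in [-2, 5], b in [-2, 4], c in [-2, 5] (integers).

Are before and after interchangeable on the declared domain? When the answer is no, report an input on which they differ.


Equivalent. The suspicious edit (`-5` became `-6`) never changes the result for any input inside the declared domain.
Sweeping the whole domain (448 inputs) finds no disagreement.
Spot check at a=2, b=4, c=-2 — before: tmp := 322 | ((-3 + 0) == (c + a)): false | c := -7 | result 103684. after: tmp := 322 | ((-3 + 0) == (c + a)): false | c := -8 | aux := 6 | result 103684. Both give 103684.
verdict: equivalent


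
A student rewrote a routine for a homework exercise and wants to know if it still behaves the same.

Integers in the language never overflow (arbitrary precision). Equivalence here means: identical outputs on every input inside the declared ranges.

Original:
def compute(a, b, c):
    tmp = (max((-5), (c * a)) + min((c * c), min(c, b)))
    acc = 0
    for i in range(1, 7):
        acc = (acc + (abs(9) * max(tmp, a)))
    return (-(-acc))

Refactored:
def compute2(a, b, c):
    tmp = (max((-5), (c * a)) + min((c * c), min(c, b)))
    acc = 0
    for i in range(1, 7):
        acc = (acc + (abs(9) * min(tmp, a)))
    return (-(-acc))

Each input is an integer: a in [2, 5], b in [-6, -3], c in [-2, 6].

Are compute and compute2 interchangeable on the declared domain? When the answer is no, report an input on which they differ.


On input a=2, b=-6, c=-2, compute returns 108 while compute2 returns -540.
verdict: not equivalent; witness: a=2, b=-6, c=-2


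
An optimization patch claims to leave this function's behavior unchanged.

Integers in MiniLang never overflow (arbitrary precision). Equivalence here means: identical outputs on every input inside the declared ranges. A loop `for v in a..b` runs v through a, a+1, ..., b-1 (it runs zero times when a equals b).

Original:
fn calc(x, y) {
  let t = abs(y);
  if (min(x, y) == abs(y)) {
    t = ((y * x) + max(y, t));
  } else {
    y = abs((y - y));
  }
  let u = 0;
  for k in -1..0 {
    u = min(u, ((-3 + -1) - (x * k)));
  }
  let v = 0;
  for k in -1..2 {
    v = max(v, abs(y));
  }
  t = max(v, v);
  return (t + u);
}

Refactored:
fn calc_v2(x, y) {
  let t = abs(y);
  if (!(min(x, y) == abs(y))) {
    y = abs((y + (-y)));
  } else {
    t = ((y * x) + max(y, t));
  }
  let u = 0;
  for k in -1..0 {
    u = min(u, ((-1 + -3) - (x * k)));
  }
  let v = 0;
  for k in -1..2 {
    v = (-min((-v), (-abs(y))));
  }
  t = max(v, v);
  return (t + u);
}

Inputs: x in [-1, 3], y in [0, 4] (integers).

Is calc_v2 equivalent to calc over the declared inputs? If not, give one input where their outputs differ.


The two versions differ — the changes include arithmetic usage differs; and boolean connective usage differs; and min/max/abs usage differs.
One worked example (x=1, y=4) — calc: t=4, then (min(x, y) == abs(y)) is false, then y=0, then u=0, then (k=-1), then u=-3, then v=0, then (k=-1), then v=0, then (k=0), then v=0, then (k=1), then v=0, then t=0, then returns -3; calc_v2: t=4, then (!(min(x, y) == abs(y))) is true, then y=0, then u=0, then (k=-1), then u=-3, then v=0, then (k=-1), then v=0, then (k=0), then v=0, then (k=1), then v=0, then t=0, then returns -3; agreement on -3.
Every one of the 25 inputs gives matching results.
verdict: equivalent


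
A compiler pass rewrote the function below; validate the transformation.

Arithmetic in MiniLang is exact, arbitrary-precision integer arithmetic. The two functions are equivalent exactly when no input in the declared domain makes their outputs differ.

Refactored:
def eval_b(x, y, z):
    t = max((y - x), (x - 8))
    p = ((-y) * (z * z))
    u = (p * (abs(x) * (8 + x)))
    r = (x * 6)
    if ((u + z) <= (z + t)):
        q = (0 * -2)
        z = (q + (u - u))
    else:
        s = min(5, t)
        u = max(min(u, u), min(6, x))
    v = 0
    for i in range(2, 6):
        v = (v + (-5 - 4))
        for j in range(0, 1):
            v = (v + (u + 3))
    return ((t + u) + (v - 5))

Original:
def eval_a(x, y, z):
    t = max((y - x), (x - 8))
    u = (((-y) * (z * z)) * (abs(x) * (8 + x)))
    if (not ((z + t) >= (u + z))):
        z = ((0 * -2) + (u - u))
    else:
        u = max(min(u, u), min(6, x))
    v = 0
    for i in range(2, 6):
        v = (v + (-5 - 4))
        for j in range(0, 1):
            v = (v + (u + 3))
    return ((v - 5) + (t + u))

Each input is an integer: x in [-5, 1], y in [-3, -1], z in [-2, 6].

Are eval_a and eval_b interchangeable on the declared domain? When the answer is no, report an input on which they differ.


x=1, y=-3, z=0 yields -33 from eval_a but -28 from eval_b.
verdict: not equivalent; witness: x=1, y=-3, z=0


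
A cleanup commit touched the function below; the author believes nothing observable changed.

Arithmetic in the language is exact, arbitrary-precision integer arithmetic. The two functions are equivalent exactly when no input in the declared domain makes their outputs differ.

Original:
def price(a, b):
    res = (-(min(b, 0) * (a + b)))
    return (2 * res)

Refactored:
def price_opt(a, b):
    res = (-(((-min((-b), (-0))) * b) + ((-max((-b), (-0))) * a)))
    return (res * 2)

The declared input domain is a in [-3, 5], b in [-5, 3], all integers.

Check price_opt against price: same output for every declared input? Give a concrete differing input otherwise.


Take a=-3, b=-5.
price: res := -40 | result -80
price_opt: res := -15 | result -30
-80 vs -30 — the two versions disagree here.
verdict: not equivalent; witness: a=-3, b=-5


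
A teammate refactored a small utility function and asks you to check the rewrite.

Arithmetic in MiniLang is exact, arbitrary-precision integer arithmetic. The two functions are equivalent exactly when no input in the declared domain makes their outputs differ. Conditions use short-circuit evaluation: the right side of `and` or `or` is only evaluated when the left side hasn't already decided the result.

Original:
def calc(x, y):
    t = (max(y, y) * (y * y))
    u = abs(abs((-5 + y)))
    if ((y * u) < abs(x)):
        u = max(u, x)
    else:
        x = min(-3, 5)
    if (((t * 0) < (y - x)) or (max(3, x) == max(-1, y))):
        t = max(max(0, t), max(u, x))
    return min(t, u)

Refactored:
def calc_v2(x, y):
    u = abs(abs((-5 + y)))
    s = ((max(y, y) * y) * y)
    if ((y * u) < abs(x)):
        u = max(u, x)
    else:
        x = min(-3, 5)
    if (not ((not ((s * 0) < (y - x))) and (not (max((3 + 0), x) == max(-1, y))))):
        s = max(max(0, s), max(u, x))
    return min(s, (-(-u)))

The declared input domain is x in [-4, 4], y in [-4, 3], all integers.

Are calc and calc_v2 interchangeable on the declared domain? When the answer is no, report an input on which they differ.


Differences: boolean connective usage differs, arithmetic usage differs, local variable names differ, constant usage differs — yet all 72 inputs agree.
verdict: equivalent


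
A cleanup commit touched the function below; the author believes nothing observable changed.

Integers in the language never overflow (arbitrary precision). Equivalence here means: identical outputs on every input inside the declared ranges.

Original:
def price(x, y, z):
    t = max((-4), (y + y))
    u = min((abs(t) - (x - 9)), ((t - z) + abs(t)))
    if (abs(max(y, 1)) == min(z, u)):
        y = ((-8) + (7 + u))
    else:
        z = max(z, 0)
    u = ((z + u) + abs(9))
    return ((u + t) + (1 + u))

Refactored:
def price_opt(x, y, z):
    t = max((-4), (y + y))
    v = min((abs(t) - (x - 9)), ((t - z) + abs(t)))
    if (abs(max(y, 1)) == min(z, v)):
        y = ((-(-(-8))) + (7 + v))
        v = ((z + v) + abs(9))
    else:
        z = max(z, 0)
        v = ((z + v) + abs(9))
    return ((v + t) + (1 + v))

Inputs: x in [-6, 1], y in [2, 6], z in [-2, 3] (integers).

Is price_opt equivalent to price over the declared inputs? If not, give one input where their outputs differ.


Behavior is preserved: although constant usage differs, plus arithmetic usage differs, plus local variable names differ, plus min/max/abs usage differs, plus statement counts differ, the outputs never diverge.
Tracing x=-1, y=6, z=2: price: t becomes 12; next u becomes 22; next (abs(max(y, 1)) == min(z, u)) evaluates to false; next z becomes 2; next u becomes 33; next final value 79 | price_opt: t becomes 12; next v becomes 22; next (abs(max(y, 1)) == min(z, v)) evaluates to false; next z becomes 2; next v becomes 33; next final value 79 — matching result 79.
An exhaustive pass over the 240 declared inputs shows identical outputs.
verdict: equivalent


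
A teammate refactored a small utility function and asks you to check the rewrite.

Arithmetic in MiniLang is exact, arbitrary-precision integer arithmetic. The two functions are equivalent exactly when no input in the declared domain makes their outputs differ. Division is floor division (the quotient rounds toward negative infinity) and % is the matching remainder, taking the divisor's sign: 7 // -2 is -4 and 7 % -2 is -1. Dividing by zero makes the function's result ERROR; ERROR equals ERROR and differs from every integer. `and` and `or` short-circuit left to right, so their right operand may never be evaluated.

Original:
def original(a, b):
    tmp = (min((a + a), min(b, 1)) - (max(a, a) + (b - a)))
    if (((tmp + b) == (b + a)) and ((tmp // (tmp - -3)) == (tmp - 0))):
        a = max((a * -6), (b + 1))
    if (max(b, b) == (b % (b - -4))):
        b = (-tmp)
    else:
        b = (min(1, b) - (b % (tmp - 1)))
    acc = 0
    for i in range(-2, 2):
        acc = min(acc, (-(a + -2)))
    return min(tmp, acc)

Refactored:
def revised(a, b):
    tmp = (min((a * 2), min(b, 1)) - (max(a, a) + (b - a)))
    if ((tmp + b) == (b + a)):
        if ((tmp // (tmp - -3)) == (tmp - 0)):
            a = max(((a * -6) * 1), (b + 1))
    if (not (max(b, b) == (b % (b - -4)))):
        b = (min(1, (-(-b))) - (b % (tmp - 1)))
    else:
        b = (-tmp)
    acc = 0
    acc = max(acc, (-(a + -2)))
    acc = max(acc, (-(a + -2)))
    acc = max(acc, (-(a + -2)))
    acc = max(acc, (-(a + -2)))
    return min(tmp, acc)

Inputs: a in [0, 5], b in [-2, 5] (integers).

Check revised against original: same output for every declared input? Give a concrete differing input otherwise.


Consider the input a=3, b=-2.
original: tmp = 0; (((tmp + b) == (b + a)) and ((tmp // (tmp - -3)) == (tmp - 0))) -> false; (max(b, b) == (b % (b - -4))) -> false; b = -2; acc = 0; [i=-2]; acc = -1; [i=-1]; acc = -1; [i=0]; acc = -1; [i=1]; acc = -1; return -1
revised: tmp = 0; ((tmp + b) == (b + a)) -> false; (not (max(b, b) == (b % (b - -4)))) -> true; b = -2; acc = 0; acc = 0; acc = 0; acc = 0; acc = 0; return 0
-1 vs 0 — the two versions disagree here.
verdict: not equivalent; witness: a=3, b=-2


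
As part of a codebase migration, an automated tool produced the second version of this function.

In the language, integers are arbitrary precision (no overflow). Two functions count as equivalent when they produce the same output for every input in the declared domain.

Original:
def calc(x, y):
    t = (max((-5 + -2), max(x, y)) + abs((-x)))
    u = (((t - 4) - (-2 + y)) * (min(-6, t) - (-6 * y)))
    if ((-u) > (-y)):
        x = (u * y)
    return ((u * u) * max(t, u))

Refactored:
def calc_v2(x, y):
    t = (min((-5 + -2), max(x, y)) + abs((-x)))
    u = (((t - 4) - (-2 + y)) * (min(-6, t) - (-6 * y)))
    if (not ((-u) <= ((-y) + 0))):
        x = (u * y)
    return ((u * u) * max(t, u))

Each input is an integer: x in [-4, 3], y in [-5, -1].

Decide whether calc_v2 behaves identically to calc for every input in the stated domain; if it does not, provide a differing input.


There is a counterexample at x=-4, y=-4: 0 on one side, 27000 on the other.
calc: t := 0 | u := -60 | ((-u) > (-y)): true | x := 240 | result 0
calc_v2: t := -3 | u := 30 | (not ((-u) <= ((-y) + 0))): false | result 27000
verdict: not equivalent; witness: x=-4, y=-4


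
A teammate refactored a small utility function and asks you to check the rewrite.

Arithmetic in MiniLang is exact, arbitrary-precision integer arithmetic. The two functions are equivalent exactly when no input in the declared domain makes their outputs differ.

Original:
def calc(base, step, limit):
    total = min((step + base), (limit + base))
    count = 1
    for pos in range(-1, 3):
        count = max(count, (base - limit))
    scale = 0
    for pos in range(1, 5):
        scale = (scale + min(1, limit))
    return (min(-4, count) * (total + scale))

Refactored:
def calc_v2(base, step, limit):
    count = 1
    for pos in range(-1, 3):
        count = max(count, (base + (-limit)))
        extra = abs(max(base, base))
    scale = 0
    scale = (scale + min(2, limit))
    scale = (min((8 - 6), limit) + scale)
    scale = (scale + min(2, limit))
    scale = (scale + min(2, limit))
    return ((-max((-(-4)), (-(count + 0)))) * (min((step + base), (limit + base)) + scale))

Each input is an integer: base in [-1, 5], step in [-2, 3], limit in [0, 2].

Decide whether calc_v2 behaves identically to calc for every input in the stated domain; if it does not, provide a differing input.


Input base=-1, step=-2, limit=2: -4 from calc versus -20 from calc_v2.
verdict: not equivalent; witness: base=-1, step=-2, limit=2


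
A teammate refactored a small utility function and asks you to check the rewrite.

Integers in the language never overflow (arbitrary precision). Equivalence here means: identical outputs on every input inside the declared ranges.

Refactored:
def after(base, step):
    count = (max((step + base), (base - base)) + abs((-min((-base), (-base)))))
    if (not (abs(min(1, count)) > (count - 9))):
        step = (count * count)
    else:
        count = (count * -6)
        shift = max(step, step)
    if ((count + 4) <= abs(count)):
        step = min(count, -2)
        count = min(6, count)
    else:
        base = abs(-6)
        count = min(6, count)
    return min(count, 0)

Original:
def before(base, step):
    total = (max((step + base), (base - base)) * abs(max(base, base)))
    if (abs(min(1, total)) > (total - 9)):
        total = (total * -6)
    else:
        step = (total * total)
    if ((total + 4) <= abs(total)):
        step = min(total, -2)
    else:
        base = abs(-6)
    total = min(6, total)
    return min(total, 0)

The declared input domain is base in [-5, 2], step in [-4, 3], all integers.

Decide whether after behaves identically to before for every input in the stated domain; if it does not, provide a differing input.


Not equivalent: base=-5, step=-4 separates them (0 vs -30).
before: total becomes 0; next (abs(min(1, total)) > (total - 9)) evaluates to true; next total becomes 0; next ((total + 4) <= abs(total)) evaluates to false; next base becomes 6; next total becomes 0; next final value 0
after: count becomes 5; next (not (abs(min(1, count)) > (count - 9))) evaluates to false; next count becomes -30; next shift becomes -4; next ((count + 4) <= abs(count)) evaluates to true; next step becomes -30; next count becomes -30; next final value -30
verdict: not equivalent; witness: base=-5, step=-4


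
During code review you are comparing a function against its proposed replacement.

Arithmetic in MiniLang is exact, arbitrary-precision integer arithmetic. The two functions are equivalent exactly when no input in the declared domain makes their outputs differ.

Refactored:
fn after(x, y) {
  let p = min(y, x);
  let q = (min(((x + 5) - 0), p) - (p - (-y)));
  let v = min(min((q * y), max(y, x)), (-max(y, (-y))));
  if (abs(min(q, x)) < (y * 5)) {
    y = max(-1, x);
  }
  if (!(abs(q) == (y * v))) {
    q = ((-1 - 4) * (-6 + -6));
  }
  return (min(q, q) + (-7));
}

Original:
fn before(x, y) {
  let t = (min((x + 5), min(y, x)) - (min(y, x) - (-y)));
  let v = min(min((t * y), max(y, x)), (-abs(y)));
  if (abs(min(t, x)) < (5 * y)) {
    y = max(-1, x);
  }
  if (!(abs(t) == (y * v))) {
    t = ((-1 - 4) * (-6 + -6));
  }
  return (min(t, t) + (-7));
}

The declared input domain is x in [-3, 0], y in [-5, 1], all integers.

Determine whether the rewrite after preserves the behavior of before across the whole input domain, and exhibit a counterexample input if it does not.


Comparing the listings, the differences include: min/max/abs usage differs; arithmetic usage differs; statement counts differ; local variable names differ; constant usage differs.
Spot check at x=0, y=-2 — before: t becomes 2; next v becomes -4; next (abs(min(t, x)) < (5 * y)) evaluates to false; next (!(abs(t) == (y * v))) evaluates to true; next t becomes 60; next final value 53. after: p becomes -2; next q becomes 2; next v becomes -4; next (abs(min(q, x)) < (y * 5)) evaluates to false; next (!(abs(q) == (y * v))) evaluates to true; next q becomes 60; next final value 53. Both give 53.
An exhaustive pass over the 28 declared inputs shows identical outputs.
verdict: equivalent


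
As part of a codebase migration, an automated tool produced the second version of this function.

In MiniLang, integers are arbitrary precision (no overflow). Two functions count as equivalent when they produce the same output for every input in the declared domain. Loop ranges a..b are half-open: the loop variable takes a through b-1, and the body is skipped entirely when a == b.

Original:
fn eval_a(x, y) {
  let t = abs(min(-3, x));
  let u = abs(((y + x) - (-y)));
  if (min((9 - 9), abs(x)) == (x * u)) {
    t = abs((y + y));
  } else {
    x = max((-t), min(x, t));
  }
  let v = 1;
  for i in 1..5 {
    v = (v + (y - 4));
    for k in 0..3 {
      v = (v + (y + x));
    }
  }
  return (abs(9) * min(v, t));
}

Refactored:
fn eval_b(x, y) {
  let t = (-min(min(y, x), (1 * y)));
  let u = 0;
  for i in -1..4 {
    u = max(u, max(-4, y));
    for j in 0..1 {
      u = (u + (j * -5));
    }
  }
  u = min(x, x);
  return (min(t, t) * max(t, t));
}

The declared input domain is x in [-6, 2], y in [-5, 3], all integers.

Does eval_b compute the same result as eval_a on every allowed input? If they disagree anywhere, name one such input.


Input x=-6, y=-5: -1503 from eval_a versus 36 from eval_b.
verdict: not equivalent; witness: x=-6, y=-5


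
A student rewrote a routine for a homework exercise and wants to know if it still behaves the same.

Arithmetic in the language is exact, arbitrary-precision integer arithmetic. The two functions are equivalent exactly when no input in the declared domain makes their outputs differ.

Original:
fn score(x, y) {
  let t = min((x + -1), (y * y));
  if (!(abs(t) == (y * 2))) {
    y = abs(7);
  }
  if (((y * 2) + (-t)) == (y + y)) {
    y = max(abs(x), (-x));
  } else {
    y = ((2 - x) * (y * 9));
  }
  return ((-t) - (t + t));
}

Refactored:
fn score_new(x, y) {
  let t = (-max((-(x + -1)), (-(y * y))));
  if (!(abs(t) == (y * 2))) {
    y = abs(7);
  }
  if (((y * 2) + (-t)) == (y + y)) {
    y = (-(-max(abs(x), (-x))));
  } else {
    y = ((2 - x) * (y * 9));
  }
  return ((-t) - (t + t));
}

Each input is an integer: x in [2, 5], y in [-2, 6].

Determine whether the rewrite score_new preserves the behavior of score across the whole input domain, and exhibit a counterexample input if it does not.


Side by side, the visible changes include: min/max/abs usage differs.
Spot check at x=3, y=4 — score: t becomes 2; next (!(abs(t) == (y * 2))) evaluates to true; next y becomes 7; next (((y * 2) + (-t)) == (y + y)) evaluates to false; next y becomes -63; next final value -6. score_new: t becomes 2; next (!(abs(t) == (y * 2))) evaluates to true; next y becomes 7; next (((y * 2) + (-t)) == (y + y)) evaluates to false; next y becomes -63; next final value -6. Both give -6.
Across all 36 domain points the two functions coincide.
verdict: equivalent


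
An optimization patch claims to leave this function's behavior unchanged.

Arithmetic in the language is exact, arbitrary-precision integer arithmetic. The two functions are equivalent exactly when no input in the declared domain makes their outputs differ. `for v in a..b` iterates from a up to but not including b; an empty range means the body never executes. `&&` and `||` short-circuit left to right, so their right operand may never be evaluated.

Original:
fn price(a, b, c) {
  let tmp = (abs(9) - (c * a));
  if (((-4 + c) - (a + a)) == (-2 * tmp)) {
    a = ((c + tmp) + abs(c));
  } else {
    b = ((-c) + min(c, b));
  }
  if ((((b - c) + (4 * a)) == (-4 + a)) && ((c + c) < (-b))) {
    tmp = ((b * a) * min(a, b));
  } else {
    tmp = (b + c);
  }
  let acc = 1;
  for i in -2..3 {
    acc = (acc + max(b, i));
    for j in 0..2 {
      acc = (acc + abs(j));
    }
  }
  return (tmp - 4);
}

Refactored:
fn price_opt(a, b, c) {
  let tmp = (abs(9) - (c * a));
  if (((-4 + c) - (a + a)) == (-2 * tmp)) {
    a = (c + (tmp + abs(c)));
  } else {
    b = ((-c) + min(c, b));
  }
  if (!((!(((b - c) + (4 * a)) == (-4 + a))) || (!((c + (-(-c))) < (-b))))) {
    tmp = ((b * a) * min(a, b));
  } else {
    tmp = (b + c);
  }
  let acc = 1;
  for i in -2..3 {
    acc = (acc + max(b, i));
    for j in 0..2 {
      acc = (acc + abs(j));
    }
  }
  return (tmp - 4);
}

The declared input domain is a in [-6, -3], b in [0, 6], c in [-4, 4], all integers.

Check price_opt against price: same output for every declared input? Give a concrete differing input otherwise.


Changes here: boolean connective usage differs; the full 252-point sweep finds no disagreement.
verdict: equivalent


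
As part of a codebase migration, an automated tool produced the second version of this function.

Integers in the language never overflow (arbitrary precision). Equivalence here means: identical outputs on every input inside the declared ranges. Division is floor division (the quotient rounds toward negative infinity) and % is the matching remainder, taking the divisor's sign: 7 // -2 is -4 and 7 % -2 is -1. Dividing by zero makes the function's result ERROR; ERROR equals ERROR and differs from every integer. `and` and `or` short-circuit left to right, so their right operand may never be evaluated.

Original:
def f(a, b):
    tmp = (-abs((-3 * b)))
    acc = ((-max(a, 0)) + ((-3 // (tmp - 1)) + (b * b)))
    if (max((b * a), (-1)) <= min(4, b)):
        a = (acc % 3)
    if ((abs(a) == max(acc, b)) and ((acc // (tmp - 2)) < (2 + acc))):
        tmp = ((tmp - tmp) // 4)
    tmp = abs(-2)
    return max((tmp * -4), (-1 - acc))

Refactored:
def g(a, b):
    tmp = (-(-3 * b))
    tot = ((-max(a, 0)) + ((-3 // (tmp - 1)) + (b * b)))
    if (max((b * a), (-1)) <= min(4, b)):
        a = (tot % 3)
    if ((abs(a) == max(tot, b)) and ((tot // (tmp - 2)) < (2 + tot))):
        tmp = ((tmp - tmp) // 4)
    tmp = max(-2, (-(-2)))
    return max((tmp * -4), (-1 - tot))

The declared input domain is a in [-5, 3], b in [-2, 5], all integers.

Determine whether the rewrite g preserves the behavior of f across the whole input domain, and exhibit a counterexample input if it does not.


Evaluate both at a=-5, b=1.
f: tmp becomes -3; next acc becomes 1; next (max((b * a), (-1)) <= min(4, b)) evaluates to true; next a becomes 1; next ((abs(a) == max(acc, b)) and ((acc // (tmp - 2)) < (2 + acc))) evaluates to true; next tmp becomes 0; next tmp becomes 2; next final value -2
g: tmp becomes 3; next tot becomes -1; next (max((b * a), (-1)) <= min(4, b)) evaluates to true; next a becomes 2; next ((abs(a) == max(tot, b)) and ((tot // (tmp - 2)) < (2 + tot))) evaluates to false; next tmp becomes 2; next final value 0
-2 vs 0 — the two versions disagree here.
verdict: not equivalent; witness: a=-5, b=1


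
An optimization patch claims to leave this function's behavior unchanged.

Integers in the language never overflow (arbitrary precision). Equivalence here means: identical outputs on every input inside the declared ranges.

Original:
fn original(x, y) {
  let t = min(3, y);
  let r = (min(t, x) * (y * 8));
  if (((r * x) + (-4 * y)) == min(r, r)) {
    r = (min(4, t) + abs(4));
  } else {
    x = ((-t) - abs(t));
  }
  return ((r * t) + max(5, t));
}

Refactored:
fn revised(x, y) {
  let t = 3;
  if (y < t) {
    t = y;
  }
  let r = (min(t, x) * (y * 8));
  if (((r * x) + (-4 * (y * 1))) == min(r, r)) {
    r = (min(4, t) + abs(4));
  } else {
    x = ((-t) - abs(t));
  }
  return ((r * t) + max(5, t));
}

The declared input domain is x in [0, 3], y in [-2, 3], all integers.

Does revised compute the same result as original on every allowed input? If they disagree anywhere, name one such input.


This is a faithful refactor — comparison usage differs, and min/max/abs usage differs, and branching structure differs, and statement counts differ, and constant usage differs, and arithmetic usage differs, but the computed results match everywhere.
Spot check at x=1, y=3 — original: t becomes 3; next r becomes 24; next (((r * x) + (-4 * y)) == min(r, r)) evaluates to false; next x becomes -6; next final value 77. revised: t becomes 3; next (y < t) evaluates to false; next r becomes 24; next (((r * x) + (-4 * (y * 1))) == min(r, r)) evaluates to false; next x becomes -6; next final value 77. Both give 77.
Checked all 24 inputs in the declared domain: the outputs agree on every one.
verdict: equivalent


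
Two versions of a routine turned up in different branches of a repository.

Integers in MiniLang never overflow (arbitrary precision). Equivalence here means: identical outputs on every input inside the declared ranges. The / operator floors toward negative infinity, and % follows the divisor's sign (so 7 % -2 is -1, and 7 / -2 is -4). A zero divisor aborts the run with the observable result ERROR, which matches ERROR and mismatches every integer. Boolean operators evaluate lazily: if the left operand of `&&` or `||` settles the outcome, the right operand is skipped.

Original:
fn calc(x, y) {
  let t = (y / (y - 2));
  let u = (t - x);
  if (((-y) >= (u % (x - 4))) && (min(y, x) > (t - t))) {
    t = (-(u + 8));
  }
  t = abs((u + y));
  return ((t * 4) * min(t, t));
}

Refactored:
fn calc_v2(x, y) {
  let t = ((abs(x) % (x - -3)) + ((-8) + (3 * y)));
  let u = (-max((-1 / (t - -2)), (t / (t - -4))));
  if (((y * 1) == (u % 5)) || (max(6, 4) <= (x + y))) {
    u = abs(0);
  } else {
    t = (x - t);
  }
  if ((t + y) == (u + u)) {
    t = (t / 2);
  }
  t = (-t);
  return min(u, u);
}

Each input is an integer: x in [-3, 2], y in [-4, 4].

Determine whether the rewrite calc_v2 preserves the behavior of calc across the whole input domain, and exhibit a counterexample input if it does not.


At x=-3, y=-4: calc gives 4, calc_v2 gives ERROR.
verdict: not equivalent; witness: x=-3, y=-4
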